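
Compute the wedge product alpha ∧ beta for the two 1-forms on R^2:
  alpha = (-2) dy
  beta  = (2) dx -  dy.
alpha ∧ beta = (4) dx ∧ dy

Distribute the wedge, using dx_i ∧ dx_j = -dx_j ∧ dx_i and dx_i ∧ dx_i = 0. For each pair (i, j) with i < j, the coefficient of dx_i ∧ dx_j in alpha ∧ beta is (alpha_i * beta_j - alpha_j * beta_i). Collecting: alpha ∧ beta = (4) dx ∧ dy.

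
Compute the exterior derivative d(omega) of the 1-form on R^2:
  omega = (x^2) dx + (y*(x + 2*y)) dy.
d(omega) = (y) dx ∧ dy

For a 1-form omega = sum_i f_i dx_i, the exterior derivative is
  d(omega) = sum_{i < j} (∂f_j/∂x_i - ∂f_i/∂x_j) dx_i ∧ dx_j.
  coefficient of dx ∧ dy: ∂f_2/∂x - ∂f_1/∂y = ∂(y*(x + 2*y))/∂x - ∂(x^2)/∂y = y
Assembling: d(omega) = (y) dx ∧ dy.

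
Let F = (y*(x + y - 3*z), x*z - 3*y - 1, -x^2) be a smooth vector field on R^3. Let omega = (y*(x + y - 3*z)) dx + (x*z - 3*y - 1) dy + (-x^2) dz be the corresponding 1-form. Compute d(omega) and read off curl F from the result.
d(omega) = (-x) dy ∧ dz + (2*x - 3*y) dz ∧ dx + (-x - 2*y + 4*z) dx ∧ dy; curl F = (-x, 2*x - 3*y, -x - 2*y + 4*z)

d omega = sum_{i<j} (∂f_j/∂x_i - ∂f_i/∂x_j) dx_i ∧ dx_j. Under the identification (dy ∧ dz, dz ∧ dx, dx ∧ dy) ↔ (e_x, e_y, e_z), the coefficients are exactly the components of curl F. Compute:
  ∂R/∂y - ∂Q/∂z = (0) - (x) = -x
  ∂P/∂z - ∂R/∂x = (-3*y) - (-2*x) = 2*x - 3*y
  ∂Q/∂x - ∂P/∂y = (z) - (x + 2*y - 3*z) = -x - 2*y + 4*z.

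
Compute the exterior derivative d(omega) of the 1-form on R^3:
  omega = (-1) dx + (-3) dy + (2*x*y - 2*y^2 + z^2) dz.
d(omega) = (2*y) dx ∧ dz + (2*x - 4*y) dy ∧ dz

For a 1-form omega = sum_i f_i dx_i, the exterior derivative is
  d(omega) = sum_{i < j} (∂f_j/∂x_i - ∂f_i/∂x_j) dx_i ∧ dx_j.
  coefficient of dx ∧ dz: ∂f_3/∂x - ∂f_1/∂z = ∂(2*x*y - 2*y^2 + z^2)/∂x - ∂(-1)/∂z = 2*y
  coefficient of dy ∧ dz: ∂f_3/∂y - ∂f_2/∂z = ∂(2*x*y - 2*y^2 + z^2)/∂y - ∂(-3)/∂z = 2*x - 4*y
Assembling: d(omega) = (2*y) dx ∧ dz + (2*x - 4*y) dy ∧ dz.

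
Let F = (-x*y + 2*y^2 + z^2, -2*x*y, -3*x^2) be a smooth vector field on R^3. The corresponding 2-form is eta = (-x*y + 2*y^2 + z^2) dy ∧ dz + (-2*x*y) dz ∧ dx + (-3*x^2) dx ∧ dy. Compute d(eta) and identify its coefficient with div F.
d(eta) = (-2*x - y) dx ∧ dy ∧ dz; div F = -2*x - y

For a 2-form in R^3 of the form above, applying d gives a 3-form with coefficient ∂P/∂x + ∂Q/∂y + ∂R/∂z:
  ∂P/∂x = -y
  ∂Q/∂y = -2*x
  ∂R/∂z = 0
Sum = -2*x - y, which is exactly div F.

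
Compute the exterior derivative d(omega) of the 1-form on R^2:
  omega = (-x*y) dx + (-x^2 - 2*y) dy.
d(omega) = (-x) dx ∧ dy

For a 1-form omega = sum_i f_i dx_i, the exterior derivative is
  d(omega) = sum_{i < j} (∂f_j/∂x_i - ∂f_i/∂x_j) dx_i ∧ dx_j.
  coefficient of dx ∧ dy: ∂f_2/∂x - ∂f_1/∂y = ∂(-x^2 - 2*y)/∂x - ∂(-x*y)/∂y = -x
Assembling: d(omega) = (-x) dx ∧ dy.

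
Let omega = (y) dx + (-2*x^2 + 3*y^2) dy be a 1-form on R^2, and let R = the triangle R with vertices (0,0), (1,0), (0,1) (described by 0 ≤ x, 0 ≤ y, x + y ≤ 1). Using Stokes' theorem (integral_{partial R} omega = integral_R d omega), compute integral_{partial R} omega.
integral_(partial R) omega = -7/6

Stokes: integral_partial_R omega = integral_R d omega with d omega = (∂Q/∂x - ∂P/∂y) dx ∧ dy.
  ∂Q/∂x = -4*x
  ∂P/∂y = 1
  integrand = ∂Q/∂x - ∂P/∂y = -4*x - 1.
Integrating over R: integral_0^1 integral_0^{1-x} (-4*x - 1) dy dx = -7/6.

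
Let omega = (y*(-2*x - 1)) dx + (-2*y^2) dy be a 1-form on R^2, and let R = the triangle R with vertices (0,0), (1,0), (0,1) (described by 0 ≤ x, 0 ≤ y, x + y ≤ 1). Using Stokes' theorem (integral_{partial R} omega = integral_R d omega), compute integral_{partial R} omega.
integral_(partial R) omega = 5/6

Stokes: integral_partial_R omega = integral_R d omega with d omega = (∂Q/∂x - ∂P/∂y) dx ∧ dy.
  ∂Q/∂x = 0
  ∂P/∂y = -2*x - 1
  integrand = ∂Q/∂x - ∂P/∂y = 2*x + 1.
Integrating over R: integral_0^1 integral_0^{1-x} (2*x + 1) dy dx = 5/6.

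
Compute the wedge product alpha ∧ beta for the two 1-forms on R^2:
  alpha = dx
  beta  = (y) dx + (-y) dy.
alpha ∧ beta = (-y) dx ∧ dy

Distribute the wedge, using dx_i ∧ dx_j = -dx_j ∧ dx_i and dx_i ∧ dx_i = 0. For each pair (i, j) with i < j, the coefficient of dx_i ∧ dx_j in alpha ∧ beta is (alpha_i * beta_j - alpha_j * beta_i). Collecting: alpha ∧ beta = (-y) dx ∧ dy.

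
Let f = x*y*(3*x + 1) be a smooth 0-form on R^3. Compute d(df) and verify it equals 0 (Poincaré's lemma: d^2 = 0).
d(df) = 0

Step 1: df = sum_i (∂f/∂x_i) dx_i = (y*(6*x + 1)) dx + (x*(3*x + 1)) dy + (0) dz.
Step 2: Apply d again. Using the 1-form formula, the coefficient of dx ∧ dy in d(df) is ∂^2 f/∂x ∂y - ∂^2 f/∂y ∂x = (6*x + 1) - (6*x + 1) = 0 (equality of mixed partials for smooth f).
Similarly for dx ∧ dz and dy ∧ dz — all coefficients vanish. So d(df) = 0.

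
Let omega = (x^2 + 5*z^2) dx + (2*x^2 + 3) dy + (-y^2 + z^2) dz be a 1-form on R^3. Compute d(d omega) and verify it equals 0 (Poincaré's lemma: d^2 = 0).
d(d omega) = 0

Step 1: d omega = sum_{i<j} (∂f_j/∂x_i - ∂f_i/∂x_j) dx_i ∧ dx_j:
  coeff of dx ∧ dy: 4*x
  coeff of dx ∧ dz: -10*z
  coeff of dy ∧ dz: -2*y
Step 2: Apply d again to each 2-form coefficient. The only possible 3-form in R^3 is dx ∧ dy ∧ dz, with coefficient
  ∂(coeff of dy∧dz)/∂x - ∂(coeff of dx∧dz)/∂y + ∂(coeff of dx∧dy)/∂z
  = ∂/∂x (-2*y) - ∂/∂y (-10*z) + ∂/∂z (4*x).
Each of these terms simplifies to sums of mixed partials that cancel in pairs. The result is 0 (by equality of mixed partials for smooth functions — Schwarz / Clairaut).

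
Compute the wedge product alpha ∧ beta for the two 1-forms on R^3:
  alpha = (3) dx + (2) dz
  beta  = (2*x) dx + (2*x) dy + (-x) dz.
alpha ∧ beta = (6*x) dx ∧ dy + (-7*x) dx ∧ dz + (-4*x) dy ∧ dz

Distribute the wedge, using dx_i ∧ dx_j = -dx_j ∧ dx_i and dx_i ∧ dx_i = 0. For each pair (i, j) with i < j, the coefficient of dx_i ∧ dx_j in alpha ∧ beta is (alpha_i * beta_j - alpha_j * beta_i). Collecting: alpha ∧ beta = (6*x) dx ∧ dy + (-7*x) dx ∧ dz + (-4*x) dy ∧ dz.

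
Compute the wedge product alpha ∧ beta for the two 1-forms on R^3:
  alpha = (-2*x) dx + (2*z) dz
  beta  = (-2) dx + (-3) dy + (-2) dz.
alpha ∧ beta = (6*x) dx ∧ dy + (4*x + 4*z) dx ∧ dz + (6*z) dy ∧ dz

Distribute the wedge, using dx_i ∧ dx_j = -dx_j ∧ dx_i and dx_i ∧ dx_i = 0. For each pair (i, j) with i < j, the coefficient of dx_i ∧ dx_j in alpha ∧ beta is (alpha_i * beta_j - alpha_j * beta_i). Collecting: alpha ∧ beta = (6*x) dx ∧ dy + (4*x + 4*z) dx ∧ dz + (6*z) dy ∧ dz.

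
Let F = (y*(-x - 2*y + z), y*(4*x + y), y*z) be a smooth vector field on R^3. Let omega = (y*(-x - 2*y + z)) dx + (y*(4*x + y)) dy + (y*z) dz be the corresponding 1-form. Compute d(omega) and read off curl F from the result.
d(omega) = (z) dy ∧ dz + (y) dz ∧ dx + (x + 8*y - z) dx ∧ dy; curl F = (z, y, x + 8*y - z)

d omega = sum_{i<j} (∂f_j/∂x_i - ∂f_i/∂x_j) dx_i ∧ dx_j. Under the identification (dy ∧ dz, dz ∧ dx, dx ∧ dy) ↔ (e_x, e_y, e_z), the coefficients are exactly the components of curl F. Compute:
  ∂R/∂y - ∂Q/∂z = (z) - (0) = z
  ∂P/∂z - ∂R/∂x = (y) - (0) = y
  ∂Q/∂x - ∂P/∂y = (4*y) - (-x - 4*y + z) = x + 8*y - z.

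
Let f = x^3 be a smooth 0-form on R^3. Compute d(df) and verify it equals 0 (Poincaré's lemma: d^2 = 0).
d(df) = 0

Step 1: df = sum_i (∂f/∂x_i) dx_i = (3*x^2) dx + (0) dy + (0) dz.
Step 2: Apply d again. Using the 1-form formula, the coefficient of dx ∧ dy in d(df) is ∂^2 f/∂x ∂y - ∂^2 f/∂y ∂x = (0) - (0) = 0 (equality of mixed partials for smooth f).
Similarly for dx ∧ dz and dy ∧ dz — all coefficients vanish. So d(df) = 0.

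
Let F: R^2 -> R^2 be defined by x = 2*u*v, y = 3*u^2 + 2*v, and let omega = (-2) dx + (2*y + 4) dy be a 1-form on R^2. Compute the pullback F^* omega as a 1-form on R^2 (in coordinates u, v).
F^* omega = (36*u^3 + 24*u*v + 24*u - 4*v) du + (12*u^2 - 4*u + 8*v + 8) dv

Using F^*(f dg) = (f ∘ F) d(g ∘ F), substitute each coordinate x_i by F_i(u, v) in f_i, and replace dx_i by d F_i = (∂F_i/∂u) du + (∂F_i/∂v) dv.
  For the x component: f_1(F) = -2; d F_1 = (2*v) du + (2*u) dv
  For the y component: f_2(F) = 6*u^2 + 4*v + 4; d F_2 = (6*u) du + (2) dv
Combining and collecting du, dv coefficients:
  coeff of du: 36*u^3 + 24*u*v + 24*u - 4*v
  coeff of dv: 12*u^2 - 4*u + 8*v + 8
F^* omega = (36*u^3 + 24*u*v + 24*u - 4*v) du + (12*u^2 - 4*u + 8*v + 8) dv.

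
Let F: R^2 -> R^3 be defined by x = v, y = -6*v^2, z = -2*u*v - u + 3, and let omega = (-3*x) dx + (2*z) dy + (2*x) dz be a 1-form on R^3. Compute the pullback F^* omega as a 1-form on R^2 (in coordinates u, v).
F^* omega = (2*v*(-2*v - 1)) du + (v*(48*u*v + 20*u - 75)) dv

Using F^*(f dg) = (f ∘ F) d(g ∘ F), substitute each coordinate x_i by F_i(u, v) in f_i, and replace dx_i by d F_i = (∂F_i/∂u) du + (∂F_i/∂v) dv.
  For the x component: f_1(F) = -3*v; d F_1 = (0) du + (1) dv
  For the y component: f_2(F) = -4*u*v - 2*u + 6; d F_2 = (0) du + (-12*v) dv
  For the z component: f_3(F) = 2*v; d F_3 = (-2*v - 1) du + (-2*u) dv
Combining and collecting du, dv coefficients:
  coeff of du: 2*v*(-2*v - 1)
  coeff of dv: v*(48*u*v + 20*u - 75)
F^* omega = (2*v*(-2*v - 1)) du + (v*(48*u*v + 20*u - 75)) dv.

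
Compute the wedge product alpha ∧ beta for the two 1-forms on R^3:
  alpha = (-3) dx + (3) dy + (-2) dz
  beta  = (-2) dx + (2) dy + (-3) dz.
alpha ∧ beta = (5) dx ∧ dz + (-5) dy ∧ dz

Distribute the wedge, using dx_i ∧ dx_j = -dx_j ∧ dx_i and dx_i ∧ dx_i = 0. For each pair (i, j) with i < j, the coefficient of dx_i ∧ dx_j in alpha ∧ beta is (alpha_i * beta_j - alpha_j * beta_i). Collecting: alpha ∧ beta = (5) dx ∧ dz + (-5) dy ∧ dz.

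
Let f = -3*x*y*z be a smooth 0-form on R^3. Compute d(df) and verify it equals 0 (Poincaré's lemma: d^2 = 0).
d(df) = 0

Step 1: df = sum_i (∂f/∂x_i) dx_i = (-3*y*z) dx + (-3*x*z) dy + (-3*x*y) dz.
Step 2: Apply d again. Using the 1-form formula, the coefficient of dx ∧ dy in d(df) is ∂^2 f/∂x ∂y - ∂^2 f/∂y ∂x = (-3*z) - (-3*z) = 0 (equality of mixed partials for smooth f).
Similarly for dx ∧ dz and dy ∧ dz — all coefficients vanish. So d(df) = 0.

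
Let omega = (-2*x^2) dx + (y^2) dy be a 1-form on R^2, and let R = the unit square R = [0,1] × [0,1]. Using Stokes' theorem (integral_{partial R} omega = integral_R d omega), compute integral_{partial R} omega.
integral_(partial R) omega = 0

Stokes: integral_partial_R omega = integral_R d omega with d omega = (∂Q/∂x - ∂P/∂y) dx ∧ dy.
  ∂Q/∂x = 0
  ∂P/∂y = 0
  integrand = ∂Q/∂x - ∂P/∂y = 0.
Integrating over R: integral_0^1 integral_0^1 (0) dx dy = 0.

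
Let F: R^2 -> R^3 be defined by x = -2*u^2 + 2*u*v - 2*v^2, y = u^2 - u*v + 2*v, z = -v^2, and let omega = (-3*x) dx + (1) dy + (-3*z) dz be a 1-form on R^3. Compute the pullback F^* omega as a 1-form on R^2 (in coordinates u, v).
F^* omega = (-24*u^3 + 36*u^2*v - 36*u*v^2 + 2*u + 12*v^3 - v) du + (12*u^3 - 36*u^2*v + 36*u*v^2 - u - 30*v^3 + 2) dv

Using F^*(f dg) = (f ∘ F) d(g ∘ F), substitute each coordinate x_i by F_i(u, v) in f_i, and replace dx_i by d F_i = (∂F_i/∂u) du + (∂F_i/∂v) dv.
  For the x component: f_1(F) = 6*u^2 - 6*u*v + 6*v^2; d F_1 = (-4*u + 2*v) du + (2*u - 4*v) dv
  For the y component: f_2(F) = 1; d F_2 = (2*u - v) du + (2 - u) dv
  For the z component: f_3(F) = 3*v^2; d F_3 = (0) du + (-2*v) dv
Combining and collecting du, dv coefficients:
  coeff of du: -24*u^3 + 36*u^2*v - 36*u*v^2 + 2*u + 12*v^3 - v
  coeff of dv: 12*u^3 - 36*u^2*v + 36*u*v^2 - u - 30*v^3 + 2
F^* omega = (-24*u^3 + 36*u^2*v - 36*u*v^2 + 2*u + 12*v^3 - v) du + (12*u^3 - 36*u^2*v + 36*u*v^2 - u - 30*v^3 + 2) dv.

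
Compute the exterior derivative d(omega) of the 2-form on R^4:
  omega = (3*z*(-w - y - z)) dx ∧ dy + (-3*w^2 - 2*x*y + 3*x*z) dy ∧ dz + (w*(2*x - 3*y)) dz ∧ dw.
d(omega) = (-3*w - 5*y - 3*z) dx ∧ dy ∧ dz + (-3*z) dx ∧ dy ∧ dw + (-9*w) dy ∧ dz ∧ dw + (2*w) dx ∧ dz ∧ dw

For a 2-form omega = sum_{i<j} g_{ij} dx_i ∧ dx_j, the exterior derivative is
  d(omega) = sum_{i<j} d(g_{ij}) ∧ dx_i ∧ dx_j = sum_{i<j, k} (∂g_{ij}/∂x_k) dx_k ∧ dx_i ∧ dx_j.
Expand each term, using dx_k ∧ dx_i ∧ dx_j = sgn(permutation) dx_{(a)} ∧ dx_{(b)} ∧ dx_{(c)} with (a < b < c) sorted:
  d(3*z*(-w - y - z)) includes (∂/∂z)(3*z*(-w - y - z)) dz = (-3*w - 3*y - 6*z) dz, which multiplied by dx ∧ dy gives (-3*w - 3*y - 6*z) dx ∧ dy ∧ dz
  d(3*z*(-w - y - z)) includes (∂/∂w)(3*z*(-w - y - z)) dw = (-3*z) dw, which multiplied by dx ∧ dy gives (-3*z) dx ∧ dy ∧ dw
  d(-3*w^2 - 2*x*y + 3*x*z) includes (∂/∂x)(-3*w^2 - 2*x*y + 3*x*z) dx = (-2*y + 3*z) dx, which multiplied by dy ∧ dz gives (-2*y + 3*z) dx ∧ dy ∧ dz
  d(-3*w^2 - 2*x*y + 3*x*z) includes (∂/∂w)(-3*w^2 - 2*x*y + 3*x*z) dw = (-6*w) dw, which multiplied by dy ∧ dz gives (-6*w) dy ∧ dz ∧ dw
  d(w*(2*x - 3*y)) includes (∂/∂x)(w*(2*x - 3*y)) dx = (2*w) dx, which multiplied by dz ∧ dw gives (2*w) dx ∧ dz ∧ dw
  d(w*(2*x - 3*y)) includes (∂/∂y)(w*(2*x - 3*y)) dy = (-3*w) dy, which multiplied by dz ∧ dw gives (-3*w) dy ∧ dz ∧ dw
Collecting like 3-forms: d(omega) = (-3*w - 5*y - 3*z) dx ∧ dy ∧ dz + (-3*z) dx ∧ dy ∧ dw + (-9*w) dy ∧ dz ∧ dw + (2*w) dx ∧ dz ∧ dw.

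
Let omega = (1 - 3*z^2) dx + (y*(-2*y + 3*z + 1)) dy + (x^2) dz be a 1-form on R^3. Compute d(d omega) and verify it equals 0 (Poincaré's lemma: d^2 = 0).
d(d omega) = 0

Step 1: d omega = sum_{i<j} (∂f_j/∂x_i - ∂f_i/∂x_j) dx_i ∧ dx_j:
  coeff of dx ∧ dy: 0
  coeff of dx ∧ dz: 2*x + 6*z
  coeff of dy ∧ dz: -3*y
Step 2: Apply d again to each 2-form coefficient. The only possible 3-form in R^3 is dx ∧ dy ∧ dz, with coefficient
  ∂(coeff of dy∧dz)/∂x - ∂(coeff of dx∧dz)/∂y + ∂(coeff of dx∧dy)/∂z
  = ∂/∂x (-3*y) - ∂/∂y (2*x + 6*z) + ∂/∂z (0).
Each of these terms simplifies to sums of mixed partials that cancel in pairs. The result is 0 (by equality of mixed partials for smooth functions — Schwarz / Clairaut).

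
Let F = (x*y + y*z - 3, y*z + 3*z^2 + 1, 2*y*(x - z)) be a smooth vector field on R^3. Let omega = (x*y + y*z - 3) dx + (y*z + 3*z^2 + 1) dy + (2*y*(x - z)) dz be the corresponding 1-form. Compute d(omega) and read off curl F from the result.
d(omega) = (2*x - y - 8*z) dy ∧ dz + (-y) dz ∧ dx + (-x - z) dx ∧ dy; curl F = (2*x - y - 8*z, -y, -x - z)

d omega = sum_{i<j} (∂f_j/∂x_i - ∂f_i/∂x_j) dx_i ∧ dx_j. Under the identification (dy ∧ dz, dz ∧ dx, dx ∧ dy) ↔ (e_x, e_y, e_z), the coefficients are exactly the components of curl F. Compute:
  ∂R/∂y - ∂Q/∂z = (2*x - 2*z) - (y + 6*z) = 2*x - y - 8*z
  ∂P/∂z - ∂R/∂x = (y) - (2*y) = -y
  ∂Q/∂x - ∂P/∂y = (0) - (x + z) = -x - z.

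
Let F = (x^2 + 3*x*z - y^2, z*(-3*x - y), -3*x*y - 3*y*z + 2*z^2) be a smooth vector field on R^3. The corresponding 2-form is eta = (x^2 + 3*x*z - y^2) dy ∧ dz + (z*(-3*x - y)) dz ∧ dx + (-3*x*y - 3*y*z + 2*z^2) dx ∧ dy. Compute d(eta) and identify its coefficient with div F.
d(eta) = (2*x - 3*y + 6*z) dx ∧ dy ∧ dz; div F = 2*x - 3*y + 6*z

For a 2-form in R^3 of the form above, applying d gives a 3-form with coefficient ∂P/∂x + ∂Q/∂y + ∂R/∂z:
  ∂P/∂x = 2*x + 3*z
  ∂Q/∂y = -z
  ∂R/∂z = -3*y + 4*z
Sum = 2*x - 3*y + 6*z, which is exactly div F.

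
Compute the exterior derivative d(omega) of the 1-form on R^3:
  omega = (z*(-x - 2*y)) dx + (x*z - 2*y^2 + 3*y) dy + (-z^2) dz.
d(omega) = (3*z) dx ∧ dy + (x + 2*y) dx ∧ dz + (-x) dy ∧ dz

For a 1-form omega = sum_i f_i dx_i, the exterior derivative is
  d(omega) = sum_{i < j} (∂f_j/∂x_i - ∂f_i/∂x_j) dx_i ∧ dx_j.
  coefficient of dx ∧ dy: ∂f_2/∂x - ∂f_1/∂y = ∂(x*z - 2*y^2 + 3*y)/∂x - ∂(z*(-x - 2*y))/∂y = 3*z
  coefficient of dx ∧ dz: ∂f_3/∂x - ∂f_1/∂z = ∂(-z^2)/∂x - ∂(z*(-x - 2*y))/∂z = x + 2*y
  coefficient of dy ∧ dz: ∂f_3/∂y - ∂f_2/∂z = ∂(-z^2)/∂y - ∂(x*z - 2*y^2 + 3*y)/∂z = -x
Assembling: d(omega) = (3*z) dx ∧ dy + (x + 2*y) dx ∧ dz + (-x) dy ∧ dz.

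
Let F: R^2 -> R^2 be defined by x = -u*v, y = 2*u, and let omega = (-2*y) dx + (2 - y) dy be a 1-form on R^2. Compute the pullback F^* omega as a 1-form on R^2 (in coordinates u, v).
F^* omega = (4*u*v - 4*u + 4) du + (4*u^2) dv

Using F^*(f dg) = (f ∘ F) d(g ∘ F), substitute each coordinate x_i by F_i(u, v) in f_i, and replace dx_i by d F_i = (∂F_i/∂u) du + (∂F_i/∂v) dv.
  For the x component: f_1(F) = -4*u; d F_1 = (-v) du + (-u) dv
  For the y component: f_2(F) = 2 - 2*u; d F_2 = (2) du + (0) dv
Combining and collecting du, dv coefficients:
  coeff of du: 4*u*v - 4*u + 4
  coeff of dv: 4*u^2
F^* omega = (4*u*v - 4*u + 4) du + (4*u^2) dv.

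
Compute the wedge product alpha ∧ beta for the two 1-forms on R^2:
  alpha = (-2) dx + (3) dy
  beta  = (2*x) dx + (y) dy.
alpha ∧ beta = (-6*x - 2*y) dx ∧ dy

Distribute the wedge, using dx_i ∧ dx_j = -dx_j ∧ dx_i and dx_i ∧ dx_i = 0. For each pair (i, j) with i < j, the coefficient of dx_i ∧ dx_j in alpha ∧ beta is (alpha_i * beta_j - alpha_j * beta_i). Collecting: alpha ∧ beta = (-6*x - 2*y) dx ∧ dy.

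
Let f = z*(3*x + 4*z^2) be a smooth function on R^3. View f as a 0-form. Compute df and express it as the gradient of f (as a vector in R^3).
df = (3*z) dx + (0) dy + (3*x + 12*z^2) dz; grad f = (3*z, 0, 3*x + 12*z^2)

For a 0-form f, d f = (∂f/∂x) dx + (∂f/∂y) dy + (∂f/∂z) dz. The components of the vector representation are exactly the entries of grad f in Cartesian coordinates:
  ∂f/∂x = 3*z
  ∂f/∂y = 0
  ∂f/∂z = 3*x + 12*z^2.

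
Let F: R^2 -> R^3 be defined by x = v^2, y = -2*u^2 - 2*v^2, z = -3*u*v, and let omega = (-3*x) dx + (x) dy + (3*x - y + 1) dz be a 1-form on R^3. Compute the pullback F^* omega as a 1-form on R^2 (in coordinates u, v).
F^* omega = (v*(-6*u^2 - 4*u*v - 15*v^2 - 3)) du + (-6*u^3 - 15*u*v^2 - 3*u - 10*v^3) dv

Using F^*(f dg) = (f ∘ F) d(g ∘ F), substitute each coordinate x_i by F_i(u, v) in f_i, and replace dx_i by d F_i = (∂F_i/∂u) du + (∂F_i/∂v) dv.
  For the x component: f_1(F) = -3*v^2; d F_1 = (0) du + (2*v) dv
  For the y component: f_2(F) = v^2; d F_2 = (-4*u) du + (-4*v) dv
  For the z component: f_3(F) = 2*u^2 + 5*v^2 + 1; d F_3 = (-3*v) du + (-3*u) dv
Combining and collecting du, dv coefficients:
  coeff of du: v*(-6*u^2 - 4*u*v - 15*v^2 - 3)
  coeff of dv: -6*u^3 - 15*u*v^2 - 3*u - 10*v^3
F^* omega = (v*(-6*u^2 - 4*u*v - 15*v^2 - 3)) du + (-6*u^3 - 15*u*v^2 - 3*u - 10*v^3) dv.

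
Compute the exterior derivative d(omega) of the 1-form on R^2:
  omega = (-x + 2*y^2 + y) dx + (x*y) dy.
d(omega) = (-3*y - 1) dx ∧ dy

For a 1-form omega = sum_i f_i dx_i, the exterior derivative is
  d(omega) = sum_{i < j} (∂f_j/∂x_i - ∂f_i/∂x_j) dx_i ∧ dx_j.
  coefficient of dx ∧ dy: ∂f_2/∂x - ∂f_1/∂y = ∂(x*y)/∂x - ∂(-x + 2*y^2 + y)/∂y = -3*y - 1
Assembling: d(omega) = (-3*y - 1) dx ∧ dy.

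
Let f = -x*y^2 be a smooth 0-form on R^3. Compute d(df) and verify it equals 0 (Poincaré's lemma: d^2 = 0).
d(df) = 0

Step 1: df = sum_i (∂f/∂x_i) dx_i = (-y^2) dx + (-2*x*y) dy + (0) dz.
Step 2: Apply d again. Using the 1-form formula, the coefficient of dx ∧ dy in d(df) is ∂^2 f/∂x ∂y - ∂^2 f/∂y ∂x = (-2*y) - (-2*y) = 0 (equality of mixed partials for smooth f).
Similarly for dx ∧ dz and dy ∧ dz — all coefficients vanish. So d(df) = 0.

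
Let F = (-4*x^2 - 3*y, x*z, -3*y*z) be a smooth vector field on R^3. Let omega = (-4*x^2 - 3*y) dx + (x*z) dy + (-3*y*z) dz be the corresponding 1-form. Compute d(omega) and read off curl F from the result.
d(omega) = (-x - 3*z) dy ∧ dz + (0) dz ∧ dx + (z + 3) dx ∧ dy; curl F = (-x - 3*z, 0, z + 3)

d omega = sum_{i<j} (∂f_j/∂x_i - ∂f_i/∂x_j) dx_i ∧ dx_j. Under the identification (dy ∧ dz, dz ∧ dx, dx ∧ dy) ↔ (e_x, e_y, e_z), the coefficients are exactly the components of curl F. Compute:
  ∂R/∂y - ∂Q/∂z = (-3*z) - (x) = -x - 3*z
  ∂P/∂z - ∂R/∂x = (0) - (0) = 0
  ∂Q/∂x - ∂P/∂y = (z) - (-3) = z + 3.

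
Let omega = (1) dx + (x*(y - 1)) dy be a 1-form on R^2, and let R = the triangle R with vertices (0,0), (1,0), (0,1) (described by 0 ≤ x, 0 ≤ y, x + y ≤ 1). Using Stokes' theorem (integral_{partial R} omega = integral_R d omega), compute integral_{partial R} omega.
integral_(partial R) omega = -1/3

Stokes: integral_partial_R omega = integral_R d omega with d omega = (∂Q/∂x - ∂P/∂y) dx ∧ dy.
  ∂Q/∂x = y - 1
  ∂P/∂y = 0
  integrand = ∂Q/∂x - ∂P/∂y = y - 1.
Integrating over R: integral_0^1 integral_0^{1-x} (y - 1) dy dx = -1/3.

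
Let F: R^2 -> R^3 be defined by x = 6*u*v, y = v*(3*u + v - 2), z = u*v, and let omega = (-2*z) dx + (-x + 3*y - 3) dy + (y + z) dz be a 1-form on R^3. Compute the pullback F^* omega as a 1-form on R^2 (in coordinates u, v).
F^* omega = (v*(u*v + 10*v^2 - 20*v - 9)) du + (u^2*v + 16*u*v^2 - 26*u*v - 9*u + 6*v^3 - 18*v^2 + 6*v + 6) dv

Using F^*(f dg) = (f ∘ F) d(g ∘ F), substitute each coordinate x_i by F_i(u, v) in f_i, and replace dx_i by d F_i = (∂F_i/∂u) du + (∂F_i/∂v) dv.
  For the x component: f_1(F) = -2*u*v; d F_1 = (6*v) du + (6*u) dv
  For the y component: f_2(F) = 3*u*v + 3*v^2 - 6*v - 3; d F_2 = (3*v) du + (3*u + 2*v - 2) dv
  For the z component: f_3(F) = v*(4*u + v - 2); d F_3 = (v) du + (u) dv
Combining and collecting du, dv coefficients:
  coeff of du: v*(u*v + 10*v^2 - 20*v - 9)
  coeff of dv: u^2*v + 16*u*v^2 - 26*u*v - 9*u + 6*v^3 - 18*v^2 + 6*v + 6
F^* omega = (v*(u*v + 10*v^2 - 20*v - 9)) du + (u^2*v + 16*u*v^2 - 26*u*v - 9*u + 6*v^3 - 18*v^2 + 6*v + 6) dv.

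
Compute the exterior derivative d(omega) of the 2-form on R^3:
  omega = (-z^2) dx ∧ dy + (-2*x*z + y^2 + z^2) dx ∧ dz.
d(omega) = (-2*y - 2*z) dx ∧ dy ∧ dz

For a 2-form omega = sum_{i<j} g_{ij} dx_i ∧ dx_j, the exterior derivative is
  d(omega) = sum_{i<j} d(g_{ij}) ∧ dx_i ∧ dx_j = sum_{i<j, k} (∂g_{ij}/∂x_k) dx_k ∧ dx_i ∧ dx_j.
Expand each term, using dx_k ∧ dx_i ∧ dx_j = sgn(permutation) dx_{(a)} ∧ dx_{(b)} ∧ dx_{(c)} with (a < b < c) sorted:
  d(-z^2) includes (∂/∂z)(-z^2) dz = (-2*z) dz, which multiplied by dx ∧ dy gives (-2*z) dx ∧ dy ∧ dz
  d(-2*x*z + y^2 + z^2) includes (∂/∂y)(-2*x*z + y^2 + z^2) dy = (2*y) dy, which multiplied by dx ∧ dz gives (-2*y) dx ∧ dy ∧ dz
Collecting like 3-forms: d(omega) = (-2*y - 2*z) dx ∧ dy ∧ dz.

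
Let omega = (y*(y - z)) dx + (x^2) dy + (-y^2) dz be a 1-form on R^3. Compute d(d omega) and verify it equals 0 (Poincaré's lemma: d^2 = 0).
d(d omega) = 0

Step 1: d omega = sum_{i<j} (∂f_j/∂x_i - ∂f_i/∂x_j) dx_i ∧ dx_j:
  coeff of dx ∧ dy: 2*x - 2*y + z
  coeff of dx ∧ dz: y
  coeff of dy ∧ dz: -2*y
Step 2: Apply d again to each 2-form coefficient. The only possible 3-form in R^3 is dx ∧ dy ∧ dz, with coefficient
  ∂(coeff of dy∧dz)/∂x - ∂(coeff of dx∧dz)/∂y + ∂(coeff of dx∧dy)/∂z
  = ∂/∂x (-2*y) - ∂/∂y (y) + ∂/∂z (2*x - 2*y + z).
Each of these terms simplifies to sums of mixed partials that cancel in pairs. The result is 0 (by equality of mixed partials for smooth functions — Schwarz / Clairaut).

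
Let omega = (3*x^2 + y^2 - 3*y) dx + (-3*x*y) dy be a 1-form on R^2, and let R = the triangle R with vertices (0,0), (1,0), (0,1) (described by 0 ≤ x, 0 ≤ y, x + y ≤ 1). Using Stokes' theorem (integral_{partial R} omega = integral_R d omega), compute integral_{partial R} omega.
integral_(partial R) omega = 2/3

Stokes: integral_partial_R omega = integral_R d omega with d omega = (∂Q/∂x - ∂P/∂y) dx ∧ dy.
  ∂Q/∂x = -3*y
  ∂P/∂y = 2*y - 3
  integrand = ∂Q/∂x - ∂P/∂y = 3 - 5*y.
Integrating over R: integral_0^1 integral_0^{1-x} (3 - 5*y) dy dx = 2/3.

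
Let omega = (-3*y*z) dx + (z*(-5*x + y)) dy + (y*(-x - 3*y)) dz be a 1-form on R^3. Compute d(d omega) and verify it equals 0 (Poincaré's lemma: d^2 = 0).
d(d omega) = 0

Step 1: d omega = sum_{i<j} (∂f_j/∂x_i - ∂f_i/∂x_j) dx_i ∧ dx_j:
  coeff of dx ∧ dy: -2*z
  coeff of dx ∧ dz: 2*y
  coeff of dy ∧ dz: 4*x - 7*y
Step 2: Apply d again to each 2-form coefficient. The only possible 3-form in R^3 is dx ∧ dy ∧ dz, with coefficient
  ∂(coeff of dy∧dz)/∂x - ∂(coeff of dx∧dz)/∂y + ∂(coeff of dx∧dy)/∂z
  = ∂/∂x (4*x - 7*y) - ∂/∂y (2*y) + ∂/∂z (-2*z).
Each of these terms simplifies to sums of mixed partials that cancel in pairs. The result is 0 (by equality of mixed partials for smooth functions — Schwarz / Clairaut).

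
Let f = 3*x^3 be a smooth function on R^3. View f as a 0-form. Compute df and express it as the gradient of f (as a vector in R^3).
df = (9*x^2) dx + (0) dy + (0) dz; grad f = (9*x^2, 0, 0)

For a 0-form f, d f = (∂f/∂x) dx + (∂f/∂y) dy + (∂f/∂z) dz. The components of the vector representation are exactly the entries of grad f in Cartesian coordinates:
  ∂f/∂x = 9*x^2
  ∂f/∂y = 0
  ∂f/∂z = 0.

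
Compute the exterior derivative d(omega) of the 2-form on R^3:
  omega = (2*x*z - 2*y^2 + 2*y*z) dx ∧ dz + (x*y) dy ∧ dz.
d(omega) = (5*y - 2*z) dx ∧ dy ∧ dz

For a 2-form omega = sum_{i<j} g_{ij} dx_i ∧ dx_j, the exterior derivative is
  d(omega) = sum_{i<j} d(g_{ij}) ∧ dx_i ∧ dx_j = sum_{i<j, k} (∂g_{ij}/∂x_k) dx_k ∧ dx_i ∧ dx_j.
Expand each term, using dx_k ∧ dx_i ∧ dx_j = sgn(permutation) dx_{(a)} ∧ dx_{(b)} ∧ dx_{(c)} with (a < b < c) sorted:
  d(2*x*z - 2*y^2 + 2*y*z) includes (∂/∂y)(2*x*z - 2*y^2 + 2*y*z) dy = (-4*y + 2*z) dy, which multiplied by dx ∧ dz gives (4*y - 2*z) dx ∧ dy ∧ dz
  d(x*y) includes (∂/∂x)(x*y) dx = (y) dx, which multiplied by dy ∧ dz gives (y) dx ∧ dy ∧ dz
Collecting like 3-forms: d(omega) = (5*y - 2*z) dx ∧ dy ∧ dz.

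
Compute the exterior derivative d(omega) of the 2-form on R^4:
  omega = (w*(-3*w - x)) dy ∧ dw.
d(omega) = (-w) dx ∧ dy ∧ dw

For a 2-form omega = sum_{i<j} g_{ij} dx_i ∧ dx_j, the exterior derivative is
  d(omega) = sum_{i<j} d(g_{ij}) ∧ dx_i ∧ dx_j = sum_{i<j, k} (∂g_{ij}/∂x_k) dx_k ∧ dx_i ∧ dx_j.
Expand each term, using dx_k ∧ dx_i ∧ dx_j = sgn(permutation) dx_{(a)} ∧ dx_{(b)} ∧ dx_{(c)} with (a < b < c) sorted:
  d(w*(-3*w - x)) includes (∂/∂x)(w*(-3*w - x)) dx = (-w) dx, which multiplied by dy ∧ dw gives (-w) dx ∧ dy ∧ dw
Collecting like 3-forms: d(omega) = (-w) dx ∧ dy ∧ dw.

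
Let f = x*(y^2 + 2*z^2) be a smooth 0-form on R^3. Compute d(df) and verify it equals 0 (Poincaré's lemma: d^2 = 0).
d(df) = 0

Step 1: df = sum_i (∂f/∂x_i) dx_i = (y^2 + 2*z^2) dx + (2*x*y) dy + (4*x*z) dz.
Step 2: Apply d again. Using the 1-form formula, the coefficient of dx ∧ dy in d(df) is ∂^2 f/∂x ∂y - ∂^2 f/∂y ∂x = (2*y) - (2*y) = 0 (equality of mixed partials for smooth f).
Similarly for dx ∧ dz and dy ∧ dz — all coefficients vanish. So d(df) = 0.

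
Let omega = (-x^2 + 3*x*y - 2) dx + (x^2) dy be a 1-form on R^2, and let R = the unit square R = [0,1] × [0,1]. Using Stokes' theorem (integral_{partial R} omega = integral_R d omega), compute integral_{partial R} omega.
integral_(partial R) omega = -1/2

Stokes: integral_partial_R omega = integral_R d omega with d omega = (∂Q/∂x - ∂P/∂y) dx ∧ dy.
  ∂Q/∂x = 2*x
  ∂P/∂y = 3*x
  integrand = ∂Q/∂x - ∂P/∂y = -x.
Integrating over R: integral_0^1 integral_0^1 (-x) dx dy = -1/2.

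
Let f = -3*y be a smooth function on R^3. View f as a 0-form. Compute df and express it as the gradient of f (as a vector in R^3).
df = (0) dx + (-3) dy + (0) dz; grad f = (0, -3, 0)

For a 0-form f, d f = (∂f/∂x) dx + (∂f/∂y) dy + (∂f/∂z) dz. The components of the vector representation are exactly the entries of grad f in Cartesian coordinates:
  ∂f/∂x = 0
  ∂f/∂y = -3
  ∂f/∂z = 0.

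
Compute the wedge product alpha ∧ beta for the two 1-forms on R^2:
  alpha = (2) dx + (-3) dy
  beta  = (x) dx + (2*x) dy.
alpha ∧ beta = (7*x) dx ∧ dy

Distribute the wedge, using dx_i ∧ dx_j = -dx_j ∧ dx_i and dx_i ∧ dx_i = 0. For each pair (i, j) with i < j, the coefficient of dx_i ∧ dx_j in alpha ∧ beta is (alpha_i * beta_j - alpha_j * beta_i). Collecting: alpha ∧ beta = (7*x) dx ∧ dy.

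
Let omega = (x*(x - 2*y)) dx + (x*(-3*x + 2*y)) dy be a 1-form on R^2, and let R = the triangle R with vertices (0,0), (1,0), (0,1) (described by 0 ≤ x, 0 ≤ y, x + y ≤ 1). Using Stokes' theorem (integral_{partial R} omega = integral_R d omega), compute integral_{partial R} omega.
integral_(partial R) omega = -1/3

Stokes: integral_partial_R omega = integral_R d omega with d omega = (∂Q/∂x - ∂P/∂y) dx ∧ dy.
  ∂Q/∂x = -6*x + 2*y
  ∂P/∂y = -2*x
  integrand = ∂Q/∂x - ∂P/∂y = -4*x + 2*y.
Integrating over R: integral_0^1 integral_0^{1-x} (-4*x + 2*y) dy dx = -1/3.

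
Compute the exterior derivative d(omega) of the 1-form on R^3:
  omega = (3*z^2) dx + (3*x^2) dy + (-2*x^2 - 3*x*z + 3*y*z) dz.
d(omega) = (6*x) dx ∧ dy + (-4*x - 9*z) dx ∧ dz + (3*z) dy ∧ dz

For a 1-form omega = sum_i f_i dx_i, the exterior derivative is
  d(omega) = sum_{i < j} (∂f_j/∂x_i - ∂f_i/∂x_j) dx_i ∧ dx_j.
  coefficient of dx ∧ dy: ∂f_2/∂x - ∂f_1/∂y = ∂(3*x^2)/∂x - ∂(3*z^2)/∂y = 6*x
  coefficient of dx ∧ dz: ∂f_3/∂x - ∂f_1/∂z = ∂(-2*x^2 - 3*x*z + 3*y*z)/∂x - ∂(3*z^2)/∂z = -4*x - 9*z
  coefficient of dy ∧ dz: ∂f_3/∂y - ∂f_2/∂z = ∂(-2*x^2 - 3*x*z + 3*y*z)/∂y - ∂(3*x^2)/∂z = 3*z
Assembling: d(omega) = (6*x) dx ∧ dy + (-4*x - 9*z) dx ∧ dz + (3*z) dy ∧ dz.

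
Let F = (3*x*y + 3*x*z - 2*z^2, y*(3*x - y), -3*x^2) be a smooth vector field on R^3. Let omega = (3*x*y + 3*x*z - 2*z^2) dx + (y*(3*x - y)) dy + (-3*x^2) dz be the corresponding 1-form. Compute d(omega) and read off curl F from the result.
d(omega) = (0) dy ∧ dz + (9*x - 4*z) dz ∧ dx + (-3*x + 3*y) dx ∧ dy; curl F = (0, 9*x - 4*z, -3*x + 3*y)

d omega = sum_{i<j} (∂f_j/∂x_i - ∂f_i/∂x_j) dx_i ∧ dx_j. Under the identification (dy ∧ dz, dz ∧ dx, dx ∧ dy) ↔ (e_x, e_y, e_z), the coefficients are exactly the components of curl F. Compute:
  ∂R/∂y - ∂Q/∂z = (0) - (0) = 0
  ∂P/∂z - ∂R/∂x = (3*x - 4*z) - (-6*x) = 9*x - 4*z
  ∂Q/∂x - ∂P/∂y = (3*y) - (3*x) = -3*x + 3*y.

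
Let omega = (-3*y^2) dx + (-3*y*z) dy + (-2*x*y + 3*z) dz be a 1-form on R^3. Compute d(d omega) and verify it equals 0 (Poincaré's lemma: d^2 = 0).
d(d omega) = 0

Step 1: d omega = sum_{i<j} (∂f_j/∂x_i - ∂f_i/∂x_j) dx_i ∧ dx_j:
  coeff of dx ∧ dy: 6*y
  coeff of dx ∧ dz: -2*y
  coeff of dy ∧ dz: -2*x + 3*y
Step 2: Apply d again to each 2-form coefficient. The only possible 3-form in R^3 is dx ∧ dy ∧ dz, with coefficient
  ∂(coeff of dy∧dz)/∂x - ∂(coeff of dx∧dz)/∂y + ∂(coeff of dx∧dy)/∂z
  = ∂/∂x (-2*x + 3*y) - ∂/∂y (-2*y) + ∂/∂z (6*y).
Each of these terms simplifies to sums of mixed partials that cancel in pairs. The result is 0 (by equality of mixed partials for smooth functions — Schwarz / Clairaut).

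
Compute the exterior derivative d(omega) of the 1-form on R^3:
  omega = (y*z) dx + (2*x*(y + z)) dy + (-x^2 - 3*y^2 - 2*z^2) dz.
d(omega) = (2*y + z) dx ∧ dy + (-2*x - y) dx ∧ dz + (-2*x - 6*y) dy ∧ dz

For a 1-form omega = sum_i f_i dx_i, the exterior derivative is
  d(omega) = sum_{i < j} (∂f_j/∂x_i - ∂f_i/∂x_j) dx_i ∧ dx_j.
  coefficient of dx ∧ dy: ∂f_2/∂x - ∂f_1/∂y = ∂(2*x*(y + z))/∂x - ∂(y*z)/∂y = 2*y + z
  coefficient of dx ∧ dz: ∂f_3/∂x - ∂f_1/∂z = ∂(-x^2 - 3*y^2 - 2*z^2)/∂x - ∂(y*z)/∂z = -2*x - y
  coefficient of dy ∧ dz: ∂f_3/∂y - ∂f_2/∂z = ∂(-x^2 - 3*y^2 - 2*z^2)/∂y - ∂(2*x*(y + z))/∂z = -2*x - 6*y
Assembling: d(omega) = (2*y + z) dx ∧ dy + (-2*x - y) dx ∧ dz + (-2*x - 6*y) dy ∧ dz.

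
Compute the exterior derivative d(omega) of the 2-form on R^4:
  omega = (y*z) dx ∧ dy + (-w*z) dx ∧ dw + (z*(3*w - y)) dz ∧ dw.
d(omega) = (y) dx ∧ dy ∧ dz + (w) dx ∧ dz ∧ dw + (-z) dy ∧ dz ∧ dw

For a 2-form omega = sum_{i<j} g_{ij} dx_i ∧ dx_j, the exterior derivative is
  d(omega) = sum_{i<j} d(g_{ij}) ∧ dx_i ∧ dx_j = sum_{i<j, k} (∂g_{ij}/∂x_k) dx_k ∧ dx_i ∧ dx_j.
Expand each term, using dx_k ∧ dx_i ∧ dx_j = sgn(permutation) dx_{(a)} ∧ dx_{(b)} ∧ dx_{(c)} with (a < b < c) sorted:
  d(y*z) includes (∂/∂z)(y*z) dz = (y) dz, which multiplied by dx ∧ dy gives (y) dx ∧ dy ∧ dz
  d(-w*z) includes (∂/∂z)(-w*z) dz = (-w) dz, which multiplied by dx ∧ dw gives (w) dx ∧ dz ∧ dw
  d(z*(3*w - y)) includes (∂/∂y)(z*(3*w - y)) dy = (-z) dy, which multiplied by dz ∧ dw gives (-z) dy ∧ dz ∧ dw
Collecting like 3-forms: d(omega) = (y) dx ∧ dy ∧ dz + (w) dx ∧ dz ∧ dw + (-z) dy ∧ dz ∧ dw.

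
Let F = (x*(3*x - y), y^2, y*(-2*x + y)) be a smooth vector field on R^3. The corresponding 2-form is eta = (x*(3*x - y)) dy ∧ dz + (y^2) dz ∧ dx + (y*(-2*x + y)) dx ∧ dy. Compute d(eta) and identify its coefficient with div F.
d(eta) = (6*x + y) dx ∧ dy ∧ dz; div F = 6*x + y

For a 2-form in R^3 of the form above, applying d gives a 3-form with coefficient ∂P/∂x + ∂Q/∂y + ∂R/∂z:
  ∂P/∂x = 6*x - y
  ∂Q/∂y = 2*y
  ∂R/∂z = 0
Sum = 6*x + y, which is exactly div F.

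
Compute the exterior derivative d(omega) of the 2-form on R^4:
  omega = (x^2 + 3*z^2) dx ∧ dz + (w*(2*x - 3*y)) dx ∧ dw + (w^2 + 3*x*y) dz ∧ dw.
d(omega) = (3*w) dx ∧ dy ∧ dw + (3*y) dx ∧ dz ∧ dw + (3*x) dy ∧ dz ∧ dw

For a 2-form omega = sum_{i<j} g_{ij} dx_i ∧ dx_j, the exterior derivative is
  d(omega) = sum_{i<j} d(g_{ij}) ∧ dx_i ∧ dx_j = sum_{i<j, k} (∂g_{ij}/∂x_k) dx_k ∧ dx_i ∧ dx_j.
Expand each term, using dx_k ∧ dx_i ∧ dx_j = sgn(permutation) dx_{(a)} ∧ dx_{(b)} ∧ dx_{(c)} with (a < b < c) sorted:
  d(w*(2*x - 3*y)) includes (∂/∂y)(w*(2*x - 3*y)) dy = (-3*w) dy, which multiplied by dx ∧ dw gives (3*w) dx ∧ dy ∧ dw
  d(w^2 + 3*x*y) includes (∂/∂x)(w^2 + 3*x*y) dx = (3*y) dx, which multiplied by dz ∧ dw gives (3*y) dx ∧ dz ∧ dw
  d(w^2 + 3*x*y) includes (∂/∂y)(w^2 + 3*x*y) dy = (3*x) dy, which multiplied by dz ∧ dw gives (3*x) dy ∧ dz ∧ dw
Collecting like 3-forms: d(omega) = (3*w) dx ∧ dy ∧ dw + (3*y) dx ∧ dz ∧ dw + (3*x) dy ∧ dz ∧ dw.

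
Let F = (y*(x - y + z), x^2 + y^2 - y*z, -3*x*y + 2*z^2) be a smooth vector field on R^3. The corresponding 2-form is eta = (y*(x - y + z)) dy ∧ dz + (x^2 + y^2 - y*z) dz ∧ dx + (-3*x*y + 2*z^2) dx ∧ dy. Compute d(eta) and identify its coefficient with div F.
d(eta) = (3*y + 3*z) dx ∧ dy ∧ dz; div F = 3*y + 3*z

For a 2-form in R^3 of the form above, applying d gives a 3-form with coefficient ∂P/∂x + ∂Q/∂y + ∂R/∂z:
  ∂P/∂x = y
  ∂Q/∂y = 2*y - z
  ∂R/∂z = 4*z
Sum = 3*y + 3*z, which is exactly div F.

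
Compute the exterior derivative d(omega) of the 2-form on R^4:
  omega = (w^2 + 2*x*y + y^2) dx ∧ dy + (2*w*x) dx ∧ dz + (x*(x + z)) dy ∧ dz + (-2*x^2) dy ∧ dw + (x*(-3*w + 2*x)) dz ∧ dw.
d(omega) = (2*w - 4*x) dx ∧ dy ∧ dw + (-3*w + 6*x) dx ∧ dz ∧ dw + (2*x + z) dx ∧ dy ∧ dz

For a 2-form omega = sum_{i<j} g_{ij} dx_i ∧ dx_j, the exterior derivative is
  d(omega) = sum_{i<j} d(g_{ij}) ∧ dx_i ∧ dx_j = sum_{i<j, k} (∂g_{ij}/∂x_k) dx_k ∧ dx_i ∧ dx_j.
Expand each term, using dx_k ∧ dx_i ∧ dx_j = sgn(permutation) dx_{(a)} ∧ dx_{(b)} ∧ dx_{(c)} with (a < b < c) sorted:
  d(w^2 + 2*x*y + y^2) includes (∂/∂w)(w^2 + 2*x*y + y^2) dw = (2*w) dw, which multiplied by dx ∧ dy gives (2*w) dx ∧ dy ∧ dw
  d(2*w*x) includes (∂/∂w)(2*w*x) dw = (2*x) dw, which multiplied by dx ∧ dz gives (2*x) dx ∧ dz ∧ dw
  d(x*(x + z)) includes (∂/∂x)(x*(x + z)) dx = (2*x + z) dx, which multiplied by dy ∧ dz gives (2*x + z) dx ∧ dy ∧ dz
  d(-2*x^2) includes (∂/∂x)(-2*x^2) dx = (-4*x) dx, which multiplied by dy ∧ dw gives (-4*x) dx ∧ dy ∧ dw
  d(x*(-3*w + 2*x)) includes (∂/∂x)(x*(-3*w + 2*x)) dx = (-3*w + 4*x) dx, which multiplied by dz ∧ dw gives (-3*w + 4*x) dx ∧ dz ∧ dw
Collecting like 3-forms: d(omega) = (2*w - 4*x) dx ∧ dy ∧ dw + (-3*w + 6*x) dx ∧ dz ∧ dw + (2*x + z) dx ∧ dy ∧ dz.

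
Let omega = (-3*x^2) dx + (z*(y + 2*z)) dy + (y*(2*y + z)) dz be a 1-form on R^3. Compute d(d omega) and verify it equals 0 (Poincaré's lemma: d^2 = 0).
d(d omega) = 0

Step 1: d omega = sum_{i<j} (∂f_j/∂x_i - ∂f_i/∂x_j) dx_i ∧ dx_j:
  coeff of dx ∧ dy: 0
  coeff of dx ∧ dz: 0
  coeff of dy ∧ dz: 3*y - 3*z
Step 2: Apply d again to each 2-form coefficient. The only possible 3-form in R^3 is dx ∧ dy ∧ dz, with coefficient
  ∂(coeff of dy∧dz)/∂x - ∂(coeff of dx∧dz)/∂y + ∂(coeff of dx∧dy)/∂z
  = ∂/∂x (3*y - 3*z) - ∂/∂y (0) + ∂/∂z (0).
Each of these terms simplifies to sums of mixed partials that cancel in pairs. The result is 0 (by equality of mixed partials for smooth functions — Schwarz / Clairaut).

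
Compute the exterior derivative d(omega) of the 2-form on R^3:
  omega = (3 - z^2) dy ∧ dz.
d(omega) = 0

For a 2-form omega = sum_{i<j} g_{ij} dx_i ∧ dx_j, the exterior derivative is
  d(omega) = sum_{i<j} d(g_{ij}) ∧ dx_i ∧ dx_j = sum_{i<j, k} (∂g_{ij}/∂x_k) dx_k ∧ dx_i ∧ dx_j.
Expand each term, using dx_k ∧ dx_i ∧ dx_j = sgn(permutation) dx_{(a)} ∧ dx_{(b)} ∧ dx_{(c)} with (a < b < c) sorted:

Collecting like 3-forms: d(omega) = 0.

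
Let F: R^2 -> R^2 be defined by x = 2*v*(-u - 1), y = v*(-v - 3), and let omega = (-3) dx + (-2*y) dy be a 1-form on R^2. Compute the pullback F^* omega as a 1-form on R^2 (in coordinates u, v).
F^* omega = (6*v) du + (6*u - 4*v^3 - 18*v^2 - 18*v + 6) dv

Using F^*(f dg) = (f ∘ F) d(g ∘ F), substitute each coordinate x_i by F_i(u, v) in f_i, and replace dx_i by d F_i = (∂F_i/∂u) du + (∂F_i/∂v) dv.
  For the x component: f_1(F) = -3; d F_1 = (-2*v) du + (-2*u - 2) dv
  For the y component: f_2(F) = 2*v*(v + 3); d F_2 = (0) du + (-2*v - 3) dv
Combining and collecting du, dv coefficients:
  coeff of du: 6*v
  coeff of dv: 6*u - 4*v^3 - 18*v^2 - 18*v + 6
F^* omega = (6*v) du + (6*u - 4*v^3 - 18*v^2 - 18*v + 6) dv.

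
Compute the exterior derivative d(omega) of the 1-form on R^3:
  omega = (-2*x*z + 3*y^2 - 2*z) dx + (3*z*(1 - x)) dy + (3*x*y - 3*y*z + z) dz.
d(omega) = (-6*y - 3*z) dx ∧ dy + (2*x + 3*y + 2) dx ∧ dz + (6*x - 3*z - 3) dy ∧ dz

For a 1-form omega = sum_i f_i dx_i, the exterior derivative is
  d(omega) = sum_{i < j} (∂f_j/∂x_i - ∂f_i/∂x_j) dx_i ∧ dx_j.
  coefficient of dx ∧ dy: ∂f_2/∂x - ∂f_1/∂y = ∂(3*z*(1 - x))/∂x - ∂(-2*x*z + 3*y^2 - 2*z)/∂y = -6*y - 3*z
  coefficient of dx ∧ dz: ∂f_3/∂x - ∂f_1/∂z = ∂(3*x*y - 3*y*z + z)/∂x - ∂(-2*x*z + 3*y^2 - 2*z)/∂z = 2*x + 3*y + 2
  coefficient of dy ∧ dz: ∂f_3/∂y - ∂f_2/∂z = ∂(3*x*y - 3*y*z + z)/∂y - ∂(3*z*(1 - x))/∂z = 6*x - 3*z - 3
Assembling: d(omega) = (-6*y - 3*z) dx ∧ dy + (2*x + 3*y + 2) dx ∧ dz + (6*x - 3*z - 3) dy ∧ dz.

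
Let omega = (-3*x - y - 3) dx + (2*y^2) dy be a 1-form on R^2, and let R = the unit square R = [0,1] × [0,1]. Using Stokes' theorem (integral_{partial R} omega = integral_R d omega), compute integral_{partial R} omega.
integral_(partial R) omega = 1

Stokes: integral_partial_R omega = integral_R d omega with d omega = (∂Q/∂x - ∂P/∂y) dx ∧ dy.
  ∂Q/∂x = 0
  ∂P/∂y = -1
  integrand = ∂Q/∂x - ∂P/∂y = 1.
Integrating over R: integral_0^1 integral_0^1 (1) dx dy = 1.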